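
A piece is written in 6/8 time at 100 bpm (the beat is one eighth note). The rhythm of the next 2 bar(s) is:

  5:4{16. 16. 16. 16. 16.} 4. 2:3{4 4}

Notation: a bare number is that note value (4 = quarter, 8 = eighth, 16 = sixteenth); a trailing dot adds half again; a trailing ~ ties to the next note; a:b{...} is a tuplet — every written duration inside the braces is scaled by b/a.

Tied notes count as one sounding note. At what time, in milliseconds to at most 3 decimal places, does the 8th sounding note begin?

1. 0.0ms @ 0 + 360.0ms (3/5)
2. 360.0ms @ 3/5 + 360.0ms (3/5)
3. 720.0ms @ 6/5 + 360.0ms (3/5)
4. 1080.0ms @ 9/5 + 360.0ms (3/5)
5. 1440.0ms @ 12/5 + 360.0ms (3/5)
6. 1800.0ms @ 3 + 1800.0ms (3)
7. 3600.0ms @ 6 + 1800.0ms (3)
8. 5400.0ms @ 9 + 1800.0ms (3)

note 8 onset = 9b = 5400.0ms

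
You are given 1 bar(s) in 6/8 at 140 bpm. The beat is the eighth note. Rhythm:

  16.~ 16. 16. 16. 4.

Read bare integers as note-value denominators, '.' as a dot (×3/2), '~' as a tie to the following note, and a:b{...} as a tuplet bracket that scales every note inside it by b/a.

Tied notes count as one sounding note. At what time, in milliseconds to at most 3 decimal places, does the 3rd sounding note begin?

1. 0.0ms @ 0 + 642.857ms (3/2)
2. 642.857ms @ 3/2 + 321.429ms (3/4)
3. 964.286ms @ 9/4 + 321.429ms (3/4)
4. 1285.714ms @ 3 + 1285.714ms (3)

note 3 onset = 9/4b = 964.286ms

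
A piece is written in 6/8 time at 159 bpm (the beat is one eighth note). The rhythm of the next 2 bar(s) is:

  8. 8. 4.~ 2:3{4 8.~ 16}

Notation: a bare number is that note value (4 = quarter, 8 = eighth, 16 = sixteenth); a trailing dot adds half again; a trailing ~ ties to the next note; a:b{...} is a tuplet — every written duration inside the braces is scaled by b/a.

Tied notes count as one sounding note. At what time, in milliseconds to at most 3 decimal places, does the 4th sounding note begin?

note 4 onset = 9b = 3396.226ms

1. 0.0ms @ 0 + 566.038ms (3/2)
2. 566.038ms @ 3/2 + 566.038ms (3/2)
3. 1132.075ms @ 3 + 2264.151ms (6)
4. 3396.226ms @ 9 + 1132.075ms (3)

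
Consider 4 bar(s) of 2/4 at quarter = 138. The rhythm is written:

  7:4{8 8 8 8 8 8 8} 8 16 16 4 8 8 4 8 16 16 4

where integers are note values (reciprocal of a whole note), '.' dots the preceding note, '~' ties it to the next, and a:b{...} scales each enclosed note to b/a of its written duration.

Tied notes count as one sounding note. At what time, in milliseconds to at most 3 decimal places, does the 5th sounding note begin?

1. 0.0ms @ 0 + 124.224ms (2/7)
2. 124.224ms @ 2/7 + 124.224ms (2/7)
3. 248.447ms @ 4/7 + 124.224ms (2/7)
4. 372.671ms @ 6/7 + 124.224ms (2/7)
5. 496.894ms @ 8/7 + 124.224ms (2/7)
6. 621.118ms @ 10/7 + 124.224ms (2/7)
7. 745.342ms @ 12/7 + 124.224ms (2/7)
8. 869.565ms @ 2 + 217.391ms (1/2)
9. 1086.957ms @ 5/2 + 108.696ms (1/4)
10. 1195.652ms @ 11/4 + 108.696ms (1/4)
11. 1304.348ms @ 3 + 434.783ms (1)
12. 1739.13ms @ 4 + 217.391ms (1/2)
13. 1956.522ms @ 9/2 + 217.391ms (1/2)
14. 2173.913ms @ 5 + 434.783ms (1)
15. 2608.696ms @ 6 + 217.391ms (1/2)
16. 2826.087ms @ 13/2 + 108.696ms (1/4)
17. 2934.783ms @ 27/4 + 108.696ms (1/4)
18. 3043.478ms @ 7 + 434.783ms (1)

note 5 onset = 8/7b = 496.894ms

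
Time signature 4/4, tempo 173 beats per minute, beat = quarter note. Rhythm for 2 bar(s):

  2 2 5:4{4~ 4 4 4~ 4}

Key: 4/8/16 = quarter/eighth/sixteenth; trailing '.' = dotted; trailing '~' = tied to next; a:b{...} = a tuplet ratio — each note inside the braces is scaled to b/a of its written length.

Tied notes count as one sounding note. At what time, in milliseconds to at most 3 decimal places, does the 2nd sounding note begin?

1. 0.0ms @ 0 + 693.642ms (2)
2. 693.642ms @ 2 + 693.642ms (2)
3. 1387.283ms @ 4 + 554.913ms (8/5)
4. 1942.197ms @ 28/5 + 277.457ms (4/5)
5. 2219.653ms @ 32/5 + 554.913ms (8/5)

note 2 onset = 2b = 693.642ms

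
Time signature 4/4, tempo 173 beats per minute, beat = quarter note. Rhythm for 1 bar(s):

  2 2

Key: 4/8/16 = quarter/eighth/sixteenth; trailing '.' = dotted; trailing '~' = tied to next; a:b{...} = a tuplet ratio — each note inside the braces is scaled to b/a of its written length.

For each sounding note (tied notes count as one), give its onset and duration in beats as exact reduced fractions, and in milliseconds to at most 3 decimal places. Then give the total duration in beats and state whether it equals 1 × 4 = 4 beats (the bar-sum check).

1) 0.0ms=0b +693.642ms=2b
2) 693.642ms=2b +693.642ms=2b
Σ=4b of 4 (173bpm 4/4) — PASS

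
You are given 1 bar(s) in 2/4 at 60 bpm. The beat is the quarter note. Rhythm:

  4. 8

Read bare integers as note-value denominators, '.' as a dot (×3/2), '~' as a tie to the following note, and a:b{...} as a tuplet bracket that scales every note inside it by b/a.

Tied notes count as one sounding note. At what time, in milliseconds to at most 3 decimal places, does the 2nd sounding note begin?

note 2 onset = 3/2b = 1500.0ms

1. 0.0ms @ 0 + 1500.0ms (3/2)
2. 1500.0ms @ 3/2 + 500.0ms (1/2)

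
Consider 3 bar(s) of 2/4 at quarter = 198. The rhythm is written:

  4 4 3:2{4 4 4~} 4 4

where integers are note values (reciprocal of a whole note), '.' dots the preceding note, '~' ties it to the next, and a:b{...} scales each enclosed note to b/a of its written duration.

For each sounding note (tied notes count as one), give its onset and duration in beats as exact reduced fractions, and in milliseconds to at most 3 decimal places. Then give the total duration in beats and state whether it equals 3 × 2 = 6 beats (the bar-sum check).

1) 0.0ms=0b +303.03ms=1b
2) 303.03ms=1b +303.03ms=1b
3) 606.061ms=2b +202.02ms=2/3b
4) 808.081ms=8/3b +202.02ms=2/3b
5) 1010.101ms=10/3b +505.051ms=5/3b
6) 1515.152ms=5b +303.03ms=1b
Σ=6b of 6 (198bpm 2/4) — PASS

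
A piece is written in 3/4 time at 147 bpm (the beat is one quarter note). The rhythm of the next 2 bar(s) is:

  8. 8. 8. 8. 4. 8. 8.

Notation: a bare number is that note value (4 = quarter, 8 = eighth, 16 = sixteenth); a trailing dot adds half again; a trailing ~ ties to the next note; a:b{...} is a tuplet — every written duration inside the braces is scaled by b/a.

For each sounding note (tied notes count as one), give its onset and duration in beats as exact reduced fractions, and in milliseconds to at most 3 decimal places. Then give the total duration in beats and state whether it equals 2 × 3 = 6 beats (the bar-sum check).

1) 0.0ms=0b +306.122ms=3/4b
2) 306.122ms=3/4b +306.122ms=3/4b
3) 612.245ms=3/2b +306.122ms=3/4b
4) 918.367ms=9/4b +306.122ms=3/4b
5) 1224.49ms=3b +612.245ms=3/2b
6) 1836.735ms=9/2b +306.122ms=3/4b
7) 2142.857ms=21/4b +306.122ms=3/4b
Σ=6b of 6 (147bpm 3/4) — PASS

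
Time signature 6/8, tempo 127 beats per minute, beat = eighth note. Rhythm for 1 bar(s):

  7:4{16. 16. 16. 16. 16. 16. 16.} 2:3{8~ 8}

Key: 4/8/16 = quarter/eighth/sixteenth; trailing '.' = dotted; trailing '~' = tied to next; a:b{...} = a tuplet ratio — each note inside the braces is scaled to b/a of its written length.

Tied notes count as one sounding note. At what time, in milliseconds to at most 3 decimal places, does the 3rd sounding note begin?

1. 0.0ms @ 0 + 202.475ms (3/7)
2. 202.475ms @ 3/7 + 202.475ms (3/7)
3. 404.949ms @ 6/7 + 202.475ms (3/7)
4. 607.424ms @ 9/7 + 202.475ms (3/7)
5. 809.899ms @ 12/7 + 202.475ms (3/7)
6. 1012.373ms @ 15/7 + 202.475ms (3/7)
7. 1214.848ms @ 18/7 + 202.475ms (3/7)
8. 1417.323ms @ 3 + 1417.323ms (3)

note 3 onset = 6/7b = 404.949ms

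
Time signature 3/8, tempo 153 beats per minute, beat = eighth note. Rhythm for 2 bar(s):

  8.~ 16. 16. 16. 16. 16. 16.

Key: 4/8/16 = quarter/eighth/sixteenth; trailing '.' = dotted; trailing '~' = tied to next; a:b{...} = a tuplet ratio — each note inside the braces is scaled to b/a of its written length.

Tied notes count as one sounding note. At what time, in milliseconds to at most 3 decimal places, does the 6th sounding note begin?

note 6 onset = 21/4b = 2058.824ms

1. 0.0ms @ 0 + 882.353ms (9/4)
2. 882.353ms @ 9/4 + 294.118ms (3/4)
3. 1176.471ms @ 3 + 294.118ms (3/4)
4. 1470.588ms @ 15/4 + 294.118ms (3/4)
5. 1764.706ms @ 9/2 + 294.118ms (3/4)
6. 2058.824ms @ 21/4 + 294.118ms (3/4)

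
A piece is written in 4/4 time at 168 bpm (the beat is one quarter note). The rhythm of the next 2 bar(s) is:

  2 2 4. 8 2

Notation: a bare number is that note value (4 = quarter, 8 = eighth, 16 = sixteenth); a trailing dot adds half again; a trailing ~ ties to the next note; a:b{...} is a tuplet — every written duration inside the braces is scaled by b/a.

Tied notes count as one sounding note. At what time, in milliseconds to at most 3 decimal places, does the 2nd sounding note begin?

note 2 onset = 2b = 714.286ms

1. 0.0ms @ 0 + 714.286ms (2)
2. 714.286ms @ 2 + 714.286ms (2)
3. 1428.571ms @ 4 + 535.714ms (3/2)
4. 1964.286ms @ 11/2 + 178.571ms (1/2)
5. 2142.857ms @ 6 + 714.286ms (2)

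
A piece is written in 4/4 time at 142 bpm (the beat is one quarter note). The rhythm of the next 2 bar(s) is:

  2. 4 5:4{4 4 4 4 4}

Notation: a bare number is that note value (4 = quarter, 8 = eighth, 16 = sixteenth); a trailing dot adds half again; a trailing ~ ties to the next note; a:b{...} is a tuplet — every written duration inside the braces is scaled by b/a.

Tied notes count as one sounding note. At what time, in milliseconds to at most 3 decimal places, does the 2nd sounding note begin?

note 2 onset = 3b = 1267.606ms

1. 0.0ms @ 0 + 1267.606ms (3)
2. 1267.606ms @ 3 + 422.535ms (1)
3. 1690.141ms @ 4 + 338.028ms (4/5)
4. 2028.169ms @ 24/5 + 338.028ms (4/5)
5. 2366.197ms @ 28/5 + 338.028ms (4/5)
6. 2704.225ms @ 32/5 + 338.028ms (4/5)
7. 3042.254ms @ 36/5 + 338.028ms (4/5)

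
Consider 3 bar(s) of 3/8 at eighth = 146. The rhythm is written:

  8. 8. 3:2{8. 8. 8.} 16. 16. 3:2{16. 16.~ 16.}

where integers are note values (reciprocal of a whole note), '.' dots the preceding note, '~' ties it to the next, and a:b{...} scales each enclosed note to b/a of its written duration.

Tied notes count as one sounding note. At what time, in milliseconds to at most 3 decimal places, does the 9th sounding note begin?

note 9 onset = 8b = 3287.671ms

1. 0.0ms @ 0 + 616.438ms (3/2)
2. 616.438ms @ 3/2 + 616.438ms (3/2)
3. 1232.877ms @ 3 + 410.959ms (1)
4. 1643.836ms @ 4 + 410.959ms (1)
5. 2054.795ms @ 5 + 410.959ms (1)
6. 2465.753ms @ 6 + 308.219ms (3/4)
7. 2773.973ms @ 27/4 + 308.219ms (3/4)
8. 3082.192ms @ 15/2 + 205.479ms (1/2)
9. 3287.671ms @ 8 + 410.959ms (1)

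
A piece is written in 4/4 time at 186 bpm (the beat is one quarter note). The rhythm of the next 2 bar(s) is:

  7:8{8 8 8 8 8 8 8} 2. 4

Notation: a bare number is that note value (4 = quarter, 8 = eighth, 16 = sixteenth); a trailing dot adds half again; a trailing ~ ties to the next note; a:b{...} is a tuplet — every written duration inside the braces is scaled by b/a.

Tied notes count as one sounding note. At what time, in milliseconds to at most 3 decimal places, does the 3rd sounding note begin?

1. 0.0ms @ 0 + 184.332ms (4/7)
2. 184.332ms @ 4/7 + 184.332ms (4/7)
3. 368.664ms @ 8/7 + 184.332ms (4/7)
4. 552.995ms @ 12/7 + 184.332ms (4/7)
5. 737.327ms @ 16/7 + 184.332ms (4/7)
6. 921.659ms @ 20/7 + 184.332ms (4/7)
7. 1105.991ms @ 24/7 + 184.332ms (4/7)
8. 1290.323ms @ 4 + 967.742ms (3)
9. 2258.065ms @ 7 + 322.581ms (1)

note 3 onset = 8/7b = 368.664ms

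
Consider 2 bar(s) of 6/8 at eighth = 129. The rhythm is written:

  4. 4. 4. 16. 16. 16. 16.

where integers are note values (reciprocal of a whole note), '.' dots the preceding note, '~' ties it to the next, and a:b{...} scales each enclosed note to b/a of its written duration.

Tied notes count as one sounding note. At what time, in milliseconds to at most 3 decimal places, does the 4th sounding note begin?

note 4 onset = 9b = 4186.047ms

1. 0.0ms @ 0 + 1395.349ms (3)
2. 1395.349ms @ 3 + 1395.349ms (3)
3. 2790.698ms @ 6 + 1395.349ms (3)
4. 4186.047ms @ 9 + 348.837ms (3/4)
5. 4534.884ms @ 39/4 + 348.837ms (3/4)
6. 4883.721ms @ 21/2 + 348.837ms (3/4)
7. 5232.558ms @ 45/4 + 348.837ms (3/4)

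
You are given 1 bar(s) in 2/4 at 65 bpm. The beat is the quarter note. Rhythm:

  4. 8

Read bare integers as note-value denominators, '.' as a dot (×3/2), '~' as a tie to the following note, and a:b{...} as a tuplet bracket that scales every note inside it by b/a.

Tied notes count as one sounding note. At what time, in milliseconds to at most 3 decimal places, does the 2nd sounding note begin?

note 2 onset = 3/2b = 1384.615ms

1. 0.0ms @ 0 + 1384.615ms (3/2)
2. 1384.615ms @ 3/2 + 461.538ms (1/2)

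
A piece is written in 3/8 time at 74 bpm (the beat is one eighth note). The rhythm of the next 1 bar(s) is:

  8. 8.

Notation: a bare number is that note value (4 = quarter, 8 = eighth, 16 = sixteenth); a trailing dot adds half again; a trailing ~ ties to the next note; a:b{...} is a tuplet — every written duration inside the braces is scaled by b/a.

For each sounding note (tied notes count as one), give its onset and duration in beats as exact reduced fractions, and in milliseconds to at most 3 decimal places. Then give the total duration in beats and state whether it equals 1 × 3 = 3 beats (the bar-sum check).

1) 0.0ms=0b +1216.216ms=3/2b
2) 1216.216ms=3/2b +1216.216ms=3/2b
Σ=3b of 3 (74bpm 3/8) — PASS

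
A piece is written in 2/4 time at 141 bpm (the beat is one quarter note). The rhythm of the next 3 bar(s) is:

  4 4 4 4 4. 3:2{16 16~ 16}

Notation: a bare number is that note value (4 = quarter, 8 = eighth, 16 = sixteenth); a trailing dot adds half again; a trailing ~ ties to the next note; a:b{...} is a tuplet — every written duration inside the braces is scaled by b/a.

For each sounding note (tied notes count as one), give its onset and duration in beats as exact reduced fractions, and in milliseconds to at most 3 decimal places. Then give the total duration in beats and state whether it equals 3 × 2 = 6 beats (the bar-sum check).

1) 0.0ms=0b +425.532ms=1b
2) 425.532ms=1b +425.532ms=1b
3) 851.064ms=2b +425.532ms=1b
4) 1276.596ms=3b +425.532ms=1b
5) 1702.128ms=4b +638.298ms=3/2b
6) 2340.426ms=11/2b +70.922ms=1/6b
7) 2411.348ms=17/3b +141.844ms=1/3b
Σ=6b of 6 (141bpm 2/4) — PASS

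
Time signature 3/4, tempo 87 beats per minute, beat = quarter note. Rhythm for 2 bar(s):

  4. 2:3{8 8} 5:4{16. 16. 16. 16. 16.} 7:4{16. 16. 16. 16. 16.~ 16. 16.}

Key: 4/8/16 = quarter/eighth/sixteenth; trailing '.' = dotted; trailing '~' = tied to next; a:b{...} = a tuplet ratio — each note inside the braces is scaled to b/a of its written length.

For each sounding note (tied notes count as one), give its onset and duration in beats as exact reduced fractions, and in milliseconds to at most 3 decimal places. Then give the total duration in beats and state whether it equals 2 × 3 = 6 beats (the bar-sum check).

1) 0.0ms=0b +1034.483ms=3/2b
2) 1034.483ms=3/2b +517.241ms=3/4b
3) 1551.724ms=9/4b +517.241ms=3/4b
4) 2068.966ms=3b +206.897ms=3/10b
5) 2275.862ms=33/10b +206.897ms=3/10b
6) 2482.759ms=18/5b +206.897ms=3/10b
7) 2689.655ms=39/10b +206.897ms=3/10b
8) 2896.552ms=21/5b +206.897ms=3/10b
9) 3103.448ms=9/2b +147.783ms=3/14b
10) 3251.232ms=33/7b +147.783ms=3/14b
11) 3399.015ms=69/14b +147.783ms=3/14b
12) 3546.798ms=36/7b +147.783ms=3/14b
13) 3694.581ms=75/14b +295.567ms=3/7b
14) 3990.148ms=81/14b +147.783ms=3/14b
Σ=6b of 6 (87bpm 3/4) — PASS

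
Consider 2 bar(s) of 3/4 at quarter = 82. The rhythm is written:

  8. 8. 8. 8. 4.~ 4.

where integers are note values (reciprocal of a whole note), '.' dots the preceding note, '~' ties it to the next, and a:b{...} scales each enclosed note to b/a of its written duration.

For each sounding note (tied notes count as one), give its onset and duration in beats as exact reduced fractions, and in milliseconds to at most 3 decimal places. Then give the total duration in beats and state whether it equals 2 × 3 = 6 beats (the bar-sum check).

1) 0.0ms=0b +548.78ms=3/4b
2) 548.78ms=3/4b +548.78ms=3/4b
3) 1097.561ms=3/2b +548.78ms=3/4b
4) 1646.341ms=9/4b +548.78ms=3/4b
5) 2195.122ms=3b +2195.122ms=3b
Σ=6b of 6 (82bpm 3/4) — PASS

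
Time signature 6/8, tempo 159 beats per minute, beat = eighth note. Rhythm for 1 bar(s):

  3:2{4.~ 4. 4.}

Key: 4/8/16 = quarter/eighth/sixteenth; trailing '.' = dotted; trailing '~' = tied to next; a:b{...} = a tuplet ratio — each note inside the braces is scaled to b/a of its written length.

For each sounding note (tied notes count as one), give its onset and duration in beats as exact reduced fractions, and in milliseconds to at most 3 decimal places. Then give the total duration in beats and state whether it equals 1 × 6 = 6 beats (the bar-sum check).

1) 0.0ms=0b +1509.434ms=4b
2) 1509.434ms=4b +754.717ms=2b
Σ=6b of 6 (159bpm 6/8) — PASS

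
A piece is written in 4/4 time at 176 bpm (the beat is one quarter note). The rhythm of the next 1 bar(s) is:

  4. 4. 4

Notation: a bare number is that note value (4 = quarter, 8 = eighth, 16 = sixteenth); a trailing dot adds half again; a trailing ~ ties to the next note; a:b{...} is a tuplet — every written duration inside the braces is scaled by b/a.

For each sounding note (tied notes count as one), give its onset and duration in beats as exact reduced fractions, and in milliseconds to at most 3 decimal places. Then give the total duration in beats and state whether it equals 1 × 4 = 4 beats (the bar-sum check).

1) 0.0ms=0b +511.364ms=3/2b
2) 511.364ms=3/2b +511.364ms=3/2b
3) 1022.727ms=3b +340.909ms=1b
Σ=4b of 4 (176bpm 4/4) — PASS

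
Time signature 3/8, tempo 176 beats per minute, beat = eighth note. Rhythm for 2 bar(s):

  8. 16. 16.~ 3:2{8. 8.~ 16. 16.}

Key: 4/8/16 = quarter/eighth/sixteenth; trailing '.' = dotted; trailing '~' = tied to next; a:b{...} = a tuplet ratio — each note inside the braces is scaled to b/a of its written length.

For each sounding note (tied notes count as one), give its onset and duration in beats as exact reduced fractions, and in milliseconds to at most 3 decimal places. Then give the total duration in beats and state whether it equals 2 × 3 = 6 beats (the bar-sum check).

1) 0.0ms=0b +511.364ms=3/2b
2) 511.364ms=3/2b +255.682ms=3/4b
3) 767.045ms=9/4b +596.591ms=7/4b
4) 1363.636ms=4b +511.364ms=3/2b
5) 1875.0ms=11/2b +170.455ms=1/2b
Σ=6b of 6 (176bpm 3/8) — PASS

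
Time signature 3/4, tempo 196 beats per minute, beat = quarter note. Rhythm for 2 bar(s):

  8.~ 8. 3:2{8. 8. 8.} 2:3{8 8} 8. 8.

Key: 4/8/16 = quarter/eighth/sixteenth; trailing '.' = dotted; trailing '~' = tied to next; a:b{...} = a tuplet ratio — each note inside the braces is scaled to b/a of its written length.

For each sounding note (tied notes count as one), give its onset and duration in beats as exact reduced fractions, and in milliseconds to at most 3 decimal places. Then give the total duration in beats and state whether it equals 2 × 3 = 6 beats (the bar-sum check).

1) 0.0ms=0b +459.184ms=3/2b
2) 459.184ms=3/2b +153.061ms=1/2b
3) 612.245ms=2b +153.061ms=1/2b
4) 765.306ms=5/2b +153.061ms=1/2b
5) 918.367ms=3b +229.592ms=3/4b
6) 1147.959ms=15/4b +229.592ms=3/4b
7) 1377.551ms=9/2b +229.592ms=3/4b
8) 1607.143ms=21/4b +229.592ms=3/4b
Σ=6b of 6 (196bpm 3/4) — PASS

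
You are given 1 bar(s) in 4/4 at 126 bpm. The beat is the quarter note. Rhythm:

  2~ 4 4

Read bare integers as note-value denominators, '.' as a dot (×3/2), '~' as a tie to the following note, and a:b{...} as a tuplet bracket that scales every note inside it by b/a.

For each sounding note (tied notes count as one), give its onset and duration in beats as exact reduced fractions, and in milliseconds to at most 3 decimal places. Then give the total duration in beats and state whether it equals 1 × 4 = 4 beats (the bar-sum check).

1) 0.0ms=0b +1428.571ms=3b
2) 1428.571ms=3b +476.19ms=1b
Σ=4b of 4 (126bpm 4/4) — PASS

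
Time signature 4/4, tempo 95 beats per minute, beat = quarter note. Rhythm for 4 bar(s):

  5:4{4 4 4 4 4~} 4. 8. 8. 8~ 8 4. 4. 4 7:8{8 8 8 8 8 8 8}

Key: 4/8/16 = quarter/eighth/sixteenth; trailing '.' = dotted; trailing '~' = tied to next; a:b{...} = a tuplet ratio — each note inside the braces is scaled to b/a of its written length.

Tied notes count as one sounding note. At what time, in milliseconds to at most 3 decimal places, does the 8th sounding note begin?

note 8 onset = 7b = 4421.053ms

1. 0.0ms @ 0 + 505.263ms (4/5)
2. 505.263ms @ 4/5 + 505.263ms (4/5)
3. 1010.526ms @ 8/5 + 505.263ms (4/5)
4. 1515.789ms @ 12/5 + 505.263ms (4/5)
5. 2021.053ms @ 16/5 + 1452.632ms (23/10)
6. 3473.684ms @ 11/2 + 473.684ms (3/4)
7. 3947.368ms @ 25/4 + 473.684ms (3/4)
8. 4421.053ms @ 7 + 631.579ms (1)
9. 5052.632ms @ 8 + 947.368ms (3/2)
10. 6000.0ms @ 19/2 + 947.368ms (3/2)
11. 6947.368ms @ 11 + 631.579ms (1)
12. 7578.947ms @ 12 + 360.902ms (4/7)
13. 7939.85ms @ 88/7 + 360.902ms (4/7)
14. 8300.752ms @ 92/7 + 360.902ms (4/7)
15. 8661.654ms @ 96/7 + 360.902ms (4/7)
16. 9022.556ms @ 100/7 + 360.902ms (4/7)
17. 9383.459ms @ 104/7 + 360.902ms (4/7)
18. 9744.361ms @ 108/7 + 360.902ms (4/7)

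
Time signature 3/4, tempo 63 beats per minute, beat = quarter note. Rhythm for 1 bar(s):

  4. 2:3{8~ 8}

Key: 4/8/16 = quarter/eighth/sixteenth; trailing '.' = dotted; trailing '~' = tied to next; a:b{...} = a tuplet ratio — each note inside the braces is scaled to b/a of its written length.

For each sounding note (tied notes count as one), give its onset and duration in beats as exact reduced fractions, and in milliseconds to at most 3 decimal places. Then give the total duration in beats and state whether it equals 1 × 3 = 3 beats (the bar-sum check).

1) 0.0ms=0b +1428.571ms=3/2b
2) 1428.571ms=3/2b +1428.571ms=3/2b
Σ=3b of 3 (63bpm 3/4) — PASS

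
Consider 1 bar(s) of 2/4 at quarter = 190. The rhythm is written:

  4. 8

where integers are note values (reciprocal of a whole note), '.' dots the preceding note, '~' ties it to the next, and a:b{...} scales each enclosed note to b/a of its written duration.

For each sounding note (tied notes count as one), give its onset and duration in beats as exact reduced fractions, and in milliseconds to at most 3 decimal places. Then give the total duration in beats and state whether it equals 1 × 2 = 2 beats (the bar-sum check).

1) 0.0ms=0b +473.684ms=3/2b
2) 473.684ms=3/2b +157.895ms=1/2b
Σ=2b of 2 (190bpm 2/4) — PASS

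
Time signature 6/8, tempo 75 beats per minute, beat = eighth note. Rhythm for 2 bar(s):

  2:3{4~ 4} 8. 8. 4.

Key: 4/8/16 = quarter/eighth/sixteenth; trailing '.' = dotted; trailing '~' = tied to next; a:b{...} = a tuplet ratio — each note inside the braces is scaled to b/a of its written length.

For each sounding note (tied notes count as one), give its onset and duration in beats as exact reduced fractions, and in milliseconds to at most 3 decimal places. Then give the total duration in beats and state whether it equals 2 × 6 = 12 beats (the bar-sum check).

1) 0.0ms=0b +4800.0ms=6b
2) 4800.0ms=6b +1200.0ms=3/2b
3) 6000.0ms=15/2b +1200.0ms=3/2b
4) 7200.0ms=9b +2400.0ms=3b
Σ=12b of 12 (75bpm 6/8) — PASS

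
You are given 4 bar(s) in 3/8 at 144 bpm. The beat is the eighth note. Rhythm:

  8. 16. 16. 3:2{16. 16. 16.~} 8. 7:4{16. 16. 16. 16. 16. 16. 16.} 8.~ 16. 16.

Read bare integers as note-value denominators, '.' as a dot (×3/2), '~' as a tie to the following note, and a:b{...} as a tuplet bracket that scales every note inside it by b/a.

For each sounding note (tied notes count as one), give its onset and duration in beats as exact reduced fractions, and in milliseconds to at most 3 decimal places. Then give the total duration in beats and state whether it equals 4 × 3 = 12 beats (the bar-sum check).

1) 0.0ms=0b +625.0ms=3/2b
2) 625.0ms=3/2b +312.5ms=3/4b
3) 937.5ms=9/4b +312.5ms=3/4b
4) 1250.0ms=3b +208.333ms=1/2b
5) 1458.333ms=7/2b +208.333ms=1/2b
6) 1666.667ms=4b +833.333ms=2b
7) 2500.0ms=6b +178.571ms=3/7b
8) 2678.571ms=45/7b +178.571ms=3/7b
9) 2857.143ms=48/7b +178.571ms=3/7b
10) 3035.714ms=51/7b +178.571ms=3/7b
11) 3214.286ms=54/7b +178.571ms=3/7b
12) 3392.857ms=57/7b +178.571ms=3/7b
13) 3571.429ms=60/7b +178.571ms=3/7b
14) 3750.0ms=9b +937.5ms=9/4b
15) 4687.5ms=45/4b +312.5ms=3/4b
Σ=12b of 12 (144bpm 3/8) — PASS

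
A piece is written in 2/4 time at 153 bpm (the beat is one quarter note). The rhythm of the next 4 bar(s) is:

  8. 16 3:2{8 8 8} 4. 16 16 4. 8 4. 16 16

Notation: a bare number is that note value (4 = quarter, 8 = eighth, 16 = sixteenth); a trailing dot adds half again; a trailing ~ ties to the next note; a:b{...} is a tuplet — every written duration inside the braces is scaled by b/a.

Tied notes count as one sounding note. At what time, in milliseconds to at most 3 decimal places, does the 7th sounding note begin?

1. 0.0ms @ 0 + 294.118ms (3/4)
2. 294.118ms @ 3/4 + 98.039ms (1/4)
3. 392.157ms @ 1 + 130.719ms (1/3)
4. 522.876ms @ 4/3 + 130.719ms (1/3)
5. 653.595ms @ 5/3 + 130.719ms (1/3)
6. 784.314ms @ 2 + 588.235ms (3/2)
7. 1372.549ms @ 7/2 + 98.039ms (1/4)
8. 1470.588ms @ 15/4 + 98.039ms (1/4)
9. 1568.627ms @ 4 + 588.235ms (3/2)
10. 2156.863ms @ 11/2 + 196.078ms (1/2)
11. 2352.941ms @ 6 + 588.235ms (3/2)
12. 2941.176ms @ 15/2 + 98.039ms (1/4)
13. 3039.216ms @ 31/4 + 98.039ms (1/4)

note 7 onset = 7/2b = 1372.549ms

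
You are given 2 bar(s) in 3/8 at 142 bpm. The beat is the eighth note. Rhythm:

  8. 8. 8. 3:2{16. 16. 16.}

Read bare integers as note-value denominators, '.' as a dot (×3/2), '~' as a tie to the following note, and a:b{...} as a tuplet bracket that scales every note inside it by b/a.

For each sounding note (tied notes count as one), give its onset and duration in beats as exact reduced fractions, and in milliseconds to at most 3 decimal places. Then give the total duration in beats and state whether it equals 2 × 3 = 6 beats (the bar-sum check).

1) 0.0ms=0b +633.803ms=3/2b
2) 633.803ms=3/2b +633.803ms=3/2b
3) 1267.606ms=3b +633.803ms=3/2b
4) 1901.408ms=9/2b +211.268ms=1/2b
5) 2112.676ms=5b +211.268ms=1/2b
6) 2323.944ms=11/2b +211.268ms=1/2b
Σ=6b of 6 (142bpm 3/8) — PASS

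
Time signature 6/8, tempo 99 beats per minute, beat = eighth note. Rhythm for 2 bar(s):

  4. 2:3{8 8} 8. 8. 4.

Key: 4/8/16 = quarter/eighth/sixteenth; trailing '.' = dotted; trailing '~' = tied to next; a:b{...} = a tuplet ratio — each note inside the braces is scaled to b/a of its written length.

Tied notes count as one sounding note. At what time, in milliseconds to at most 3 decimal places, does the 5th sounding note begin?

1. 0.0ms @ 0 + 1818.182ms (3)
2. 1818.182ms @ 3 + 909.091ms (3/2)
3. 2727.273ms @ 9/2 + 909.091ms (3/2)
4. 3636.364ms @ 6 + 909.091ms (3/2)
5. 4545.455ms @ 15/2 + 909.091ms (3/2)
6. 5454.545ms @ 9 + 1818.182ms (3)

note 5 onset = 15/2b = 4545.455ms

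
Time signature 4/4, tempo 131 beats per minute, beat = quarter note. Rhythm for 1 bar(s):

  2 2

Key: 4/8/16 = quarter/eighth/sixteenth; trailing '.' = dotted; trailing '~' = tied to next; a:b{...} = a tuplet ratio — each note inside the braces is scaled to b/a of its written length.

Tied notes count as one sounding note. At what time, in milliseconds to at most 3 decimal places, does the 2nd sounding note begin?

note 2 onset = 2b = 916.031ms

1. 0.0ms @ 0 + 916.031ms (2)
2. 916.031ms @ 2 + 916.031ms (2)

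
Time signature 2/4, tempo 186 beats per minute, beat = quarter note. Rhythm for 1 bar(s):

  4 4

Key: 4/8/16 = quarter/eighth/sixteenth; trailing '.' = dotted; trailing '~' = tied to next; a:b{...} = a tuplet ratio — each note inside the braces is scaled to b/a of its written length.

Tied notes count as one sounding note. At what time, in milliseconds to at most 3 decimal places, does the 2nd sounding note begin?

note 2 onset = 1b = 322.581ms

1. 0.0ms @ 0 + 322.581ms (1)
2. 322.581ms @ 1 + 322.581ms (1)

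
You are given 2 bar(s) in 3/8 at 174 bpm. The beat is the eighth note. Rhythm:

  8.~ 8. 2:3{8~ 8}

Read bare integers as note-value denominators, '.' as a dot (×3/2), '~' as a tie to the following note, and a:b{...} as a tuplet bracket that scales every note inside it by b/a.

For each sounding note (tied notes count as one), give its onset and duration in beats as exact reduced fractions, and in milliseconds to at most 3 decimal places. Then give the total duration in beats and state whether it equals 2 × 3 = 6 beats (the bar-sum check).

1) 0.0ms=0b +1034.483ms=3b
2) 1034.483ms=3b +1034.483ms=3b
Σ=6b of 6 (174bpm 3/8) — PASS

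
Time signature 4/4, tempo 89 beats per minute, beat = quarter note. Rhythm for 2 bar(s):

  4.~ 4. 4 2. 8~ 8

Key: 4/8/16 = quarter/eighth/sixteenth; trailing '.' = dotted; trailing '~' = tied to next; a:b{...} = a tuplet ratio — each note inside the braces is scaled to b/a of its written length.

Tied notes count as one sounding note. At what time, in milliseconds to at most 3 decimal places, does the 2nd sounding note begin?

note 2 onset = 3b = 2022.472ms

1. 0.0ms @ 0 + 2022.472ms (3)
2. 2022.472ms @ 3 + 674.157ms (1)
3. 2696.629ms @ 4 + 2022.472ms (3)
4. 4719.101ms @ 7 + 674.157ms (1)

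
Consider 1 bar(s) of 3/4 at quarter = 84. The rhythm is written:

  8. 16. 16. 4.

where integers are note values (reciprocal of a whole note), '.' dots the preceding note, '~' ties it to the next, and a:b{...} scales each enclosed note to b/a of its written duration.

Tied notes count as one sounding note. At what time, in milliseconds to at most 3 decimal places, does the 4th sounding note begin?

1. 0.0ms @ 0 + 535.714ms (3/4)
2. 535.714ms @ 3/4 + 267.857ms (3/8)
3. 803.571ms @ 9/8 + 267.857ms (3/8)
4. 1071.429ms @ 3/2 + 1071.429ms (3/2)

note 4 onset = 3/2b = 1071.429ms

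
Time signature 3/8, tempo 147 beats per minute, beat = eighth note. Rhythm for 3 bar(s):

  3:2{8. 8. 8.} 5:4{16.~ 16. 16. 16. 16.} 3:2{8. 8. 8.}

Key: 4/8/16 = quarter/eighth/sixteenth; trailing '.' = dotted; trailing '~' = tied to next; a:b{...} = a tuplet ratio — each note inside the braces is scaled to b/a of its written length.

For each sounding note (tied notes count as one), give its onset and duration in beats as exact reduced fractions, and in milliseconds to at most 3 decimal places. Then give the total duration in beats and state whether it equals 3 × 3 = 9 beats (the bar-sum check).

1) 0.0ms=0b +408.163ms=1b
2) 408.163ms=1b +408.163ms=1b
3) 816.327ms=2b +408.163ms=1b
4) 1224.49ms=3b +489.796ms=6/5b
5) 1714.286ms=21/5b +244.898ms=3/5b
6) 1959.184ms=24/5b +244.898ms=3/5b
7) 2204.082ms=27/5b +244.898ms=3/5b
8) 2448.98ms=6b +408.163ms=1b
9) 2857.143ms=7b +408.163ms=1b
10) 3265.306ms=8b +408.163ms=1b
Σ=9b of 9 (147bpm 3/8) — PASS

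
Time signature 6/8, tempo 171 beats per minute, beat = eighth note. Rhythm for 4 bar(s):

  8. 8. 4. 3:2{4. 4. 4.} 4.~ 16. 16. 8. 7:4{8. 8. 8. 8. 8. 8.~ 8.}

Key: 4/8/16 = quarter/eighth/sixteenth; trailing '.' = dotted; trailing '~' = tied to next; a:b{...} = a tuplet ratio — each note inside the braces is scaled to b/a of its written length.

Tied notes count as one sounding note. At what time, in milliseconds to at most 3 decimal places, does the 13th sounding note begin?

1. 0.0ms @ 0 + 526.316ms (3/2)
2. 526.316ms @ 3/2 + 526.316ms (3/2)
3. 1052.632ms @ 3 + 1052.632ms (3)
4. 2105.263ms @ 6 + 701.754ms (2)
5. 2807.018ms @ 8 + 701.754ms (2)
6. 3508.772ms @ 10 + 701.754ms (2)
7. 4210.526ms @ 12 + 1315.789ms (15/4)
8. 5526.316ms @ 63/4 + 263.158ms (3/4)
9. 5789.474ms @ 33/2 + 526.316ms (3/2)
10. 6315.789ms @ 18 + 300.752ms (6/7)
11. 6616.541ms @ 132/7 + 300.752ms (6/7)
12. 6917.293ms @ 138/7 + 300.752ms (6/7)
13. 7218.045ms @ 144/7 + 300.752ms (6/7)
14. 7518.797ms @ 150/7 + 300.752ms (6/7)
15. 7819.549ms @ 156/7 + 601.504ms (12/7)

note 13 onset = 144/7b = 7218.045ms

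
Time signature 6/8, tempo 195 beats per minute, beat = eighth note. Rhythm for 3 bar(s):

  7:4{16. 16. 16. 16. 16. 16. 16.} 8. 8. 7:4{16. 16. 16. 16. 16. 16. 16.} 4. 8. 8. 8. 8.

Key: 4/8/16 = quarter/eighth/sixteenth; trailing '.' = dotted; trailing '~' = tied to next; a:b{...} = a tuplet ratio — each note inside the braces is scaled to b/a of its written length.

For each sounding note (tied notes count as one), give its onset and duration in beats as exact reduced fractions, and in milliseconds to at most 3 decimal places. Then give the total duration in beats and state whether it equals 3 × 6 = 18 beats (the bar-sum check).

1) 0.0ms=0b +131.868ms=3/7b
2) 131.868ms=3/7b +131.868ms=3/7b
3) 263.736ms=6/7b +131.868ms=3/7b
4) 395.604ms=9/7b +131.868ms=3/7b
5) 527.473ms=12/7b +131.868ms=3/7b
6) 659.341ms=15/7b +131.868ms=3/7b
7) 791.209ms=18/7b +131.868ms=3/7b
8) 923.077ms=3b +461.538ms=3/2b
9) 1384.615ms=9/2b +461.538ms=3/2b
10) 1846.154ms=6b +131.868ms=3/7b
11) 1978.022ms=45/7b +131.868ms=3/7b
12) 2109.89ms=48/7b +131.868ms=3/7b
13) 2241.758ms=51/7b +131.868ms=3/7b
14) 2373.626ms=54/7b +131.868ms=3/7b
15) 2505.495ms=57/7b +131.868ms=3/7b
16) 2637.363ms=60/7b +131.868ms=3/7b
17) 2769.231ms=9b +923.077ms=3b
18) 3692.308ms=12b +461.538ms=3/2b
19) 4153.846ms=27/2b +461.538ms=3/2b
20) 4615.385ms=15b +461.538ms=3/2b
21) 5076.923ms=33/2b +461.538ms=3/2b
Σ=18b of 18 (195bpm 6/8) — PASS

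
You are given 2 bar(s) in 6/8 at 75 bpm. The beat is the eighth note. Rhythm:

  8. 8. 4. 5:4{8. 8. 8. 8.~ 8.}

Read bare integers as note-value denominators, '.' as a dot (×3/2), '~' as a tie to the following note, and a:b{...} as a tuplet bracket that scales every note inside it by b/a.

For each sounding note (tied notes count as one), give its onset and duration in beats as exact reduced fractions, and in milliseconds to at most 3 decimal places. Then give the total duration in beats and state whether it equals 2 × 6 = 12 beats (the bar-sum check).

1) 0.0ms=0b +1200.0ms=3/2b
2) 1200.0ms=3/2b +1200.0ms=3/2b
3) 2400.0ms=3b +2400.0ms=3b
4) 4800.0ms=6b +960.0ms=6/5b
5) 5760.0ms=36/5b +960.0ms=6/5b
6) 6720.0ms=42/5b +960.0ms=6/5b
7) 7680.0ms=48/5b +1920.0ms=12/5b
Σ=12b of 12 (75bpm 6/8) — PASS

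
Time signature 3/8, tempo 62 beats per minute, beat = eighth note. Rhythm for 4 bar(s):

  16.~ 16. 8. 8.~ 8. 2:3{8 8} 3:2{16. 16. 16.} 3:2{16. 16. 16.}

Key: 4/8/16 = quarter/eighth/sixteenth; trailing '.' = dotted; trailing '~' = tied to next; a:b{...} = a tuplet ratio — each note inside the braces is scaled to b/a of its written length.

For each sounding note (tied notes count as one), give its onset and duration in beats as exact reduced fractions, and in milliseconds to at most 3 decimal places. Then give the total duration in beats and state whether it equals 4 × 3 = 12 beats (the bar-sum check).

1) 0.0ms=0b +1451.613ms=3/2b
2) 1451.613ms=3/2b +1451.613ms=3/2b
3) 2903.226ms=3b +2903.226ms=3b
4) 5806.452ms=6b +1451.613ms=3/2b
5) 7258.065ms=15/2b +1451.613ms=3/2b
6) 8709.677ms=9b +483.871ms=1/2b
7) 9193.548ms=19/2b +483.871ms=1/2b
8) 9677.419ms=10b +483.871ms=1/2b
9) 10161.29ms=21/2b +483.871ms=1/2b
10) 10645.161ms=11b +483.871ms=1/2b
11) 11129.032ms=23/2b +483.871ms=1/2b
Σ=12b of 12 (62bpm 3/8) — PASS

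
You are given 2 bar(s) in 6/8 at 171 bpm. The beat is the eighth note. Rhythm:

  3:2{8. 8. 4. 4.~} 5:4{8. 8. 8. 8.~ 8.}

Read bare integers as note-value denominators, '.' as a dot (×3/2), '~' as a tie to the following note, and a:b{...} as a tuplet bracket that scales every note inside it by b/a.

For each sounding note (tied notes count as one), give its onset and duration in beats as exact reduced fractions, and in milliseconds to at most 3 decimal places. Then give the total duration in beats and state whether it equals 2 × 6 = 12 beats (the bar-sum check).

1) 0.0ms=0b +350.877ms=1b
2) 350.877ms=1b +350.877ms=1b
3) 701.754ms=2b +701.754ms=2b
4) 1403.509ms=4b +1122.807ms=16/5b
5) 2526.316ms=36/5b +421.053ms=6/5b
6) 2947.368ms=42/5b +421.053ms=6/5b
7) 3368.421ms=48/5b +842.105ms=12/5b
Σ=12b of 12 (171bpm 6/8) — PASS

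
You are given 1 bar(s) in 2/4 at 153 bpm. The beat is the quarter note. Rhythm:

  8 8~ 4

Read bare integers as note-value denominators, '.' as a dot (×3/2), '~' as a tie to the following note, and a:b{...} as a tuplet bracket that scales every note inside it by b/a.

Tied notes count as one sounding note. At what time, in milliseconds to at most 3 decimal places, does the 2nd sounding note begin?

1. 0.0ms @ 0 + 196.078ms (1/2)
2. 196.078ms @ 1/2 + 588.235ms (3/2)

note 2 onset = 1/2b = 196.078ms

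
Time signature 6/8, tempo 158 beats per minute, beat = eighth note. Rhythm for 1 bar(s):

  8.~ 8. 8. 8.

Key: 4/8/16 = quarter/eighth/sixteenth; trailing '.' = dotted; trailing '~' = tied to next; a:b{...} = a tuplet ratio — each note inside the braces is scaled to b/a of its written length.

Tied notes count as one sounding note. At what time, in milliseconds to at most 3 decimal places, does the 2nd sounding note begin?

1. 0.0ms @ 0 + 1139.241ms (3)
2. 1139.241ms @ 3 + 569.62ms (3/2)
3. 1708.861ms @ 9/2 + 569.62ms (3/2)

note 2 onset = 3b = 1139.241ms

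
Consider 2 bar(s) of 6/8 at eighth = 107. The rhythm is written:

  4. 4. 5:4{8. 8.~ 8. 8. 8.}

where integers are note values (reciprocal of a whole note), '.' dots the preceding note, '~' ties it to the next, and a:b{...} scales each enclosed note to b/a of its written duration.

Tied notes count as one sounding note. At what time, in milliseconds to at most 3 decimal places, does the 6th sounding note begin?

note 6 onset = 54/5b = 6056.075ms

1. 0.0ms @ 0 + 1682.243ms (3)
2. 1682.243ms @ 3 + 1682.243ms (3)
3. 3364.486ms @ 6 + 672.897ms (6/5)
4. 4037.383ms @ 36/5 + 1345.794ms (12/5)
5. 5383.178ms @ 48/5 + 672.897ms (6/5)
6. 6056.075ms @ 54/5 + 672.897ms (6/5)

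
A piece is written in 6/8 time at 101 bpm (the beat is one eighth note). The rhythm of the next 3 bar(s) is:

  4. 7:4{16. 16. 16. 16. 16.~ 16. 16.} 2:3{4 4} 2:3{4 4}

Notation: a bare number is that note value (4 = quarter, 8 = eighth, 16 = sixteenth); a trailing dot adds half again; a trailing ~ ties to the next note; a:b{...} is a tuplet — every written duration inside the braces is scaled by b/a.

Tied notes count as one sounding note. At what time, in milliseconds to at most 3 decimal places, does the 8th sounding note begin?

note 8 onset = 6b = 3564.356ms

1. 0.0ms @ 0 + 1782.178ms (3)
2. 1782.178ms @ 3 + 254.597ms (3/7)
3. 2036.775ms @ 24/7 + 254.597ms (3/7)
4. 2291.372ms @ 27/7 + 254.597ms (3/7)
5. 2545.969ms @ 30/7 + 254.597ms (3/7)
6. 2800.566ms @ 33/7 + 509.194ms (6/7)
7. 3309.76ms @ 39/7 + 254.597ms (3/7)
8. 3564.356ms @ 6 + 1782.178ms (3)
9. 5346.535ms @ 9 + 1782.178ms (3)
10. 7128.713ms @ 12 + 1782.178ms (3)
11. 8910.891ms @ 15 + 1782.178ms (3)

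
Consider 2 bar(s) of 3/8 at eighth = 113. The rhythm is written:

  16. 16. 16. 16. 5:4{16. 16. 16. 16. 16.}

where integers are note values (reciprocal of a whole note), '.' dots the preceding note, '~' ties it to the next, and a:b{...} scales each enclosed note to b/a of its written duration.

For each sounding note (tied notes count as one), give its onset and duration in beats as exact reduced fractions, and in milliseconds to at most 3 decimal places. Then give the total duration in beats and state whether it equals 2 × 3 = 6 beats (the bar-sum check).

1) 0.0ms=0b +398.23ms=3/4b
2) 398.23ms=3/4b +398.23ms=3/4b
3) 796.46ms=3/2b +398.23ms=3/4b
4) 1194.69ms=9/4b +398.23ms=3/4b
5) 1592.92ms=3b +318.584ms=3/5b
6) 1911.504ms=18/5b +318.584ms=3/5b
7) 2230.088ms=21/5b +318.584ms=3/5b
8) 2548.673ms=24/5b +318.584ms=3/5b
9) 2867.257ms=27/5b +318.584ms=3/5b
Σ=6b of 6 (113bpm 3/8) — PASS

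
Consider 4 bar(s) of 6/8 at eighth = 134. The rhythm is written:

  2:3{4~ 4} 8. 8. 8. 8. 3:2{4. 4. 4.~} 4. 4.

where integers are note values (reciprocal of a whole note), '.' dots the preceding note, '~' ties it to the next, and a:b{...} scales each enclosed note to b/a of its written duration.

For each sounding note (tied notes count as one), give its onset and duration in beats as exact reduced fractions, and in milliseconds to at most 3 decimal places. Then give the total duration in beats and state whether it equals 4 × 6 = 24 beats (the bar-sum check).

1) 0.0ms=0b +2686.567ms=6b
2) 2686.567ms=6b +671.642ms=3/2b
3) 3358.209ms=15/2b +671.642ms=3/2b
4) 4029.851ms=9b +671.642ms=3/2b
5) 4701.493ms=21/2b +671.642ms=3/2b
6) 5373.134ms=12b +895.522ms=2b
7) 6268.657ms=14b +895.522ms=2b
8) 7164.179ms=16b +2238.806ms=5b
9) 9402.985ms=21b +1343.284ms=3b
Σ=24b of 24 (134bpm 6/8) — PASS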